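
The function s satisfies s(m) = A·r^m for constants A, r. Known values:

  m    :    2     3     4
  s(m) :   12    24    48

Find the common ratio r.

2

Consecutive ratio: 24/12 = 2, and 48/24 = 2, so r = 2.
Then A·2^2 = 12 gives A = 3, and s(m) = 3·2^m.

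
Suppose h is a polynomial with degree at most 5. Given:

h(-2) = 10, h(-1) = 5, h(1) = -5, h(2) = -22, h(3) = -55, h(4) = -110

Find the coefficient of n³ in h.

Write h(n) = an^5 + bn^4 + cn³ + dn² + en + p; the 6 given values yield a linear system in the 6 coefficients.
Solving, the top 2 coefficients vanish, and h(n) = -n³ - 2n² - 4n + 2.
The coefficient of n³ is -1.

-1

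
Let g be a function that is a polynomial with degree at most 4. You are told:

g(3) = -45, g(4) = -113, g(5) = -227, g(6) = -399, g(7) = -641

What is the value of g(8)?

Write g(n) = an^4 + bn³ + cn² + dn + e; the 5 given values yield a linear system in the 5 coefficients.
Solving, the leading coefficient vanishes, and g(n) = -2n³ + n² - n + 3.
Then g(8) = -965.

-965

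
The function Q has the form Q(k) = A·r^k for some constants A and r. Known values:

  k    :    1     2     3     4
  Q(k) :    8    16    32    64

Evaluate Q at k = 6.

256

Consecutive ratio: 16/8 = 2, and 32/16 = 2, so r = 2.
Then A·2^1 = 8 gives A = 4, and Q(k) = 4·2^k.
Q(6) = 4·2^6 = 256.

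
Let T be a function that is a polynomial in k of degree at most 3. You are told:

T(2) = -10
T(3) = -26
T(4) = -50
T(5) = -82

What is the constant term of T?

-2

Write T(k) = ak³ + bk² + ck + d; the 4 given values yield a linear system in the 4 coefficients.
Solving, the leading coefficient vanishes, and T(k) = -4k² + 4k - 2.
The constant term is T(0) = -2.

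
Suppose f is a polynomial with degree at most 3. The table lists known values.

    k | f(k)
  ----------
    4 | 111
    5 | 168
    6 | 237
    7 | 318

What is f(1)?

First differences: 57, 69, 81. Second differences: 12, 12.
Level-2 differences are constant, so f has degree 2.
Fitting a degree-2 polynomial gives f(k) = 6k² + 3k + 3.
Then f(1) = 12.

12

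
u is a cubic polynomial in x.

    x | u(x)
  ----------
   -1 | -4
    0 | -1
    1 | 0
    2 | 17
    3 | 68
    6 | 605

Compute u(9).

Write u(x) = ax³ + bx² + cx + d; the 6 given values yield a linear system in the 4 coefficients.
Solving, u(x) = 3x³ - x² - x - 1.
Then u(9) = 2096.

2096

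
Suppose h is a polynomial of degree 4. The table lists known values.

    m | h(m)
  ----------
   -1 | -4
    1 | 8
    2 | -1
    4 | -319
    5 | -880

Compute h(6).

-1957

Write h(m) = am^4 + bm³ + cm² + dm + e; the 5 given values yield a linear system in the 5 coefficients.
Solving, h(m) = -2m^4 + 3m³ - m² + 3m + 5.
Then h(6) = -1957.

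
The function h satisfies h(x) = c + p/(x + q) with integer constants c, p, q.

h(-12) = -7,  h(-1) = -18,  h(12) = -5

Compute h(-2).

-12

(h(x) − c)(x + q) = p for each data point; the three points give a linear system in c and q, then p follows.
Solving: c = -6, q = 0, p = 12, so h(x) = -6 + 12/(x + 0).
Then h(-2) = -6 + 12/(-2) = -12.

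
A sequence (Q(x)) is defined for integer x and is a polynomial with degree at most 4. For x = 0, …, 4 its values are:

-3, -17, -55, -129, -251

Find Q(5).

-433

First differences: -14, -38, -74, -122. Second differences: -24, -36, -48. Third differences: -12, -12.
Level-3 differences are constant, so Q has degree 3.
Fitting a degree-3 polynomial gives Q(x) = -2x³ - 6x² - 6x - 3.
Then Q(5) = -433.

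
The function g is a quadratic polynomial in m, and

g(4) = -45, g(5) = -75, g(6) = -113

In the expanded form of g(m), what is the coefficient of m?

6

Write g(m) = am² + bm + c; the 3 given values yield a linear system in the 3 coefficients.
Solving, g(m) = -4m² + 6m - 5.
The coefficient of m is 6.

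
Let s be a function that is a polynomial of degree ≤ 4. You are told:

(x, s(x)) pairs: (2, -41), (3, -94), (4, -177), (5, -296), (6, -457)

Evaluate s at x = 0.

-1

Write s(x) = ax^4 + bx³ + cx² + dx + e; the 5 given values yield a linear system in the 5 coefficients.
Solving, the leading coefficient vanishes, and s(x) = -x³ - 6x² - 4x - 1.
Then s(0) = -1.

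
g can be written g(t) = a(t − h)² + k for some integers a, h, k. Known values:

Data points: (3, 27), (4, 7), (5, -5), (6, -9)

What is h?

6

First differences -20, -12, -4; second difference 8 = 2a, so a = 4.
Expanding, the t-coefficient is −2ah = -8h; matching it to the data gives h = 6, and then k = -9.
So g(t) = 4(t − 6)² − 9.
Hence h = 6.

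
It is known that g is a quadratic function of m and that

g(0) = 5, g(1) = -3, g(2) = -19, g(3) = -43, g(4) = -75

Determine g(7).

-219

First differences: -8, -16, -24, -32. Second differences: -8, -8, -8.
Level-2 differences are constant, so g has degree 2.
Fitting a degree-2 polynomial gives g(m) = -4m² - 4m + 5.
Then g(7) = -219.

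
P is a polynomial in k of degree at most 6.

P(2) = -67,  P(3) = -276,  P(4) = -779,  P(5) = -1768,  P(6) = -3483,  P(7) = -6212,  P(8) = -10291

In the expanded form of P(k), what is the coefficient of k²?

-1

First differences: -209, -503, -989, -1715, -2729, -4079. Second differences: -294, -486, -726, -1014, -1350. Third differences: -192, -240, -288, -336. Fourth differences: -48, -48, -48.
Level-4 differences are constant, so P has degree 4.
Fitting a degree-4 polynomial gives P(k) = -2k^4 - 4k³ - k² + 2k - 3.
The coefficient of k² is -1.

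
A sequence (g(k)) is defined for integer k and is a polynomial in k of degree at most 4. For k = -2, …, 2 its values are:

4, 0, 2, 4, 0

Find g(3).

Write g(k) = ak^4 + bk³ + ck² + dk + e; the 5 given values yield a linear system in the 5 coefficients.
Solving, the leading coefficient vanishes, and g(k) = -k³ + 3k + 2.
Then g(3) = -16.

-16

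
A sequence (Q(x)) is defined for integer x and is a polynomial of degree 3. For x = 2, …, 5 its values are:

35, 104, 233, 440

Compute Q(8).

Write Q(x) = ax³ + bx² + cx + d; the 4 given values yield a linear system in the 4 coefficients.
Solving, Q(x) = 3x³ + 3x² - 3x + 5.
Then Q(8) = 1709.

1709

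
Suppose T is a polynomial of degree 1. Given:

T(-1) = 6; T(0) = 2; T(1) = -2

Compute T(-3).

14

Write T(t) = at + b; the 3 given values yield a linear system in the 2 coefficients.
Solving, T(t) = -4t + 2.
Then T(-3) = 14.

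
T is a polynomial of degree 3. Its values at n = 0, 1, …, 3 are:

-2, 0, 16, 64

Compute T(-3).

Write T(n) = an³ + bn² + cn + d; the 4 given values yield a linear system in the 4 coefficients.
Solving, T(n) = 3n³ - 2n² + n - 2.
Then T(-3) = -104.

-104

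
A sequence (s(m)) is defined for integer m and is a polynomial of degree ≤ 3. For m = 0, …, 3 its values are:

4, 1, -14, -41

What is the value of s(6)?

Write s(m) = am³ + bm² + cm + d; the 4 given values yield a linear system in the 4 coefficients.
Solving, the leading coefficient vanishes, and s(m) = -6m² + 3m + 4.
Then s(6) = -194.

-194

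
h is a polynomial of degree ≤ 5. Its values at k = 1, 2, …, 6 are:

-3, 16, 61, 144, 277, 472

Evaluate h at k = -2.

First differences: 19, 45, 83, 133, 195. Second differences: 26, 38, 50, 62. Third differences: 12, 12, 12.
Level-3 differences are constant, so h has degree 3.
Fitting a degree-3 polynomial gives h(k) = 2k³ + k² + 2k - 8.
Then h(-2) = -24.

-24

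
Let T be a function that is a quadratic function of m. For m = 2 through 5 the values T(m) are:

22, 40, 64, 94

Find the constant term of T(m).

4

First differences: 18, 24, 30. Second differences: 6, 6.
Level-2 differences are constant, so T has degree 2.
Fitting a degree-2 polynomial gives T(m) = 3m² + 3m + 4.
The constant term is T(0) = 4.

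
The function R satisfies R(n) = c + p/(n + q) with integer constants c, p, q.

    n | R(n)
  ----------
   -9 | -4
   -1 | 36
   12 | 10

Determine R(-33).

(R(n) − c)(n + q) = p for each data point; the three points give a linear system in c and q, then p follows.
Solving: c = 6, q = 3, p = 60, so R(n) = 6 + 60/(n + 3).
Then R(-33) = 6 + 60/(-30) = 4.

4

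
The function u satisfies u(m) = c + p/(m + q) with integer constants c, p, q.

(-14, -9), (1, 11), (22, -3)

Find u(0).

19

(u(m) − c)(m + q) = p for each data point; the three points give a linear system in c and q, then p follows.
Solving: c = -5, q = 2, p = 48, so u(m) = -5 + 48/(m + 2).
Then u(0) = -5 + 48/2 = 19.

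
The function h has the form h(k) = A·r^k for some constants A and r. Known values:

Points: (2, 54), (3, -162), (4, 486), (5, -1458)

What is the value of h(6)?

Consecutive ratio: -162/54 = -3, and 486/(-162) = -3, so r = -3.
Then A·(-3)^2 = 54 gives A = 6, and h(k) = 6·(-3)^k.
h(6) = 6·(-3)^6 = 4374.

4374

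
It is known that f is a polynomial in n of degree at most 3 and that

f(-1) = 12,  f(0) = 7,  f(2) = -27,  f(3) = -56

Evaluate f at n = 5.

Write f(n) = an³ + bn² + cn + d; the 4 given values yield a linear system in the 4 coefficients.
Solving, the leading coefficient vanishes, and f(n) = -4n² - 9n + 7.
Then f(5) = -138.

-138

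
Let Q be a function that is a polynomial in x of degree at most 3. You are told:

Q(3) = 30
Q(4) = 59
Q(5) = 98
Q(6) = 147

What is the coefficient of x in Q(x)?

Write Q(x) = ax³ + bx² + cx + d; the 4 given values yield a linear system in the 4 coefficients.
Solving, the leading coefficient vanishes, and Q(x) = 5x² - 6x + 3.
The coefficient of x is -6.

-6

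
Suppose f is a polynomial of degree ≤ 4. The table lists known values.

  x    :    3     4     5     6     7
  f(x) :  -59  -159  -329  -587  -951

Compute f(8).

-1439

First differences: -100, -170, -258, -364. Second differences: -70, -88, -106. Third differences: -18, -18.
Level-3 differences are constant, so f has degree 3.
Fitting a degree-3 polynomial gives f(x) = -3x³ + x² + 4x + 1.
Then f(8) = -1439.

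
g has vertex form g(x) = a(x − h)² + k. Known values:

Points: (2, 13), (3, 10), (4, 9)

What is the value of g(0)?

First differences -3, -1; second difference 2 = 2a, so a = 1.
Expanding, the x-coefficient is −2ah = -2h; matching it to the data gives h = 4, and then k = 9.
So g(x) = 1(x − 4)² + 9.
g(0) = 1·(-4)² + 9 = 25.

25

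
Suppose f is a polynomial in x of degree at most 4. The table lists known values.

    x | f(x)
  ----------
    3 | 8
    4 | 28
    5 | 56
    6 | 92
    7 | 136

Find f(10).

First differences: 20, 28, 36, 44. Second differences: 8, 8, 8.
Level-2 differences are constant, so f has degree 2.
Fitting a degree-2 polynomial gives f(x) = 4x² - 8x - 4.
Then f(10) = 316.

316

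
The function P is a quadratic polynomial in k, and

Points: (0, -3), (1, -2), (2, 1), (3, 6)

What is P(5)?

22

First differences: 1, 3, 5. Second differences: 2, 2.
Level-2 differences are constant, so P has degree 2.
Fitting a degree-2 polynomial gives P(k) = k² - 3.
Then P(5) = 22.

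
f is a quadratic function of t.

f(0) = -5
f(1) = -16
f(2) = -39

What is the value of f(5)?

-180

Write f(t) = at² + bt + c; the 3 given values yield a linear system in the 3 coefficients.
Solving, f(t) = -6t² - 5t - 5.
Then f(5) = -180.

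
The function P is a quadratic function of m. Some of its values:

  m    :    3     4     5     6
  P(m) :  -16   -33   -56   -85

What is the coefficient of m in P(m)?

4

First differences: -17, -23, -29. Second differences: -6, -6.
Level-2 differences are constant, so P has degree 2.
Fitting a degree-2 polynomial gives P(m) = -3m² + 4m - 1.
The coefficient of m is 4.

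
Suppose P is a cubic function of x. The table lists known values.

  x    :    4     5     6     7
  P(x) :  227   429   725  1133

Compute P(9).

Write P(x) = ax³ + bx² + cx + d; the 4 given values yield a linear system in the 4 coefficients.
Solving, P(x) = 3x³ + 2x² + x - 1.
Then P(9) = 2357.

2357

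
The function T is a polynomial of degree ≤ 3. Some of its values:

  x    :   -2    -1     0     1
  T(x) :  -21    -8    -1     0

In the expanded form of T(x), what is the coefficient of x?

4

First differences: 13, 7, 1. Second differences: -6, -6.
Level-2 differences are constant, so T has degree 2.
Fitting a degree-2 polynomial gives T(x) = -3x² + 4x - 1.
The coefficient of x is 4.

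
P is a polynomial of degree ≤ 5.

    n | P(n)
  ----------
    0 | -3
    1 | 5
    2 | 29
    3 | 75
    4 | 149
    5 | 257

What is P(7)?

First differences: 8, 24, 46, 74, 108. Second differences: 16, 22, 28, 34. Third differences: 6, 6, 6.
Level-3 differences are constant, so P has degree 3.
Fitting a degree-3 polynomial gives P(n) = n³ + 5n² + 2n - 3.
Then P(7) = 599.

599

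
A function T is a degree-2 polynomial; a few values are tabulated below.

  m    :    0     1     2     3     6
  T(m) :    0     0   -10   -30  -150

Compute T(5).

-100

Write T(m) = am² + bm + c; the 5 given values yield a linear system in the 3 coefficients.
Solving, T(m) = -5m² + 5m.
Then T(5) = -100.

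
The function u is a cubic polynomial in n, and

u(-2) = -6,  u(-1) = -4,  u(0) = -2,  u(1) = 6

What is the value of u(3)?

Write u(n) = an³ + bn² + cn + d; the 4 given values yield a linear system in the 4 coefficients.
Solving, u(n) = n³ + 3n² + 4n - 2.
Then u(3) = 64.

64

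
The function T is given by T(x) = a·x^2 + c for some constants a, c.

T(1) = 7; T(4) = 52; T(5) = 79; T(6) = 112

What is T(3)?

31

From T(1) = 7 and T(4) = 52: 1a + c = 7 and 16a + c = 52.
Subtracting: 15a = 45, so a = 3; then c = 7 − 3·1 = 4.
So T(x) = 3x² + 4, and T(3) = 31.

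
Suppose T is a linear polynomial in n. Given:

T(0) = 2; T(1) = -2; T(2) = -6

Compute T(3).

-10

First differences: -4, -4.
Level-1 differences are constant, so T has degree 1.
Fitting a degree-1 polynomial gives T(n) = -4n + 2.
Then T(3) = -10.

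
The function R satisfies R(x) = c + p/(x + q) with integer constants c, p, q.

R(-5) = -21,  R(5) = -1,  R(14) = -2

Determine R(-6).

(R(x) − c)(x + q) = p for each data point; the three points give a linear system in c and q, then p follows.
Solving: c = -3, q = 4, p = 18, so R(x) = -3 + 18/(x + 4).
Then R(-6) = -3 + 18/(-2) = -12.

-12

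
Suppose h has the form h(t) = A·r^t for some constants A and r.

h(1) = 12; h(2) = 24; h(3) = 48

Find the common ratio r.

2

Consecutive ratio: 24/12 = 2, and 48/24 = 2, so r = 2.
Then A·2^1 = 12 gives A = 6, and h(t) = 6·2^t.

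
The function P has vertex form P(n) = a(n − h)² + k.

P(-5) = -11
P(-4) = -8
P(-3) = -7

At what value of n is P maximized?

First differences 3, 1; second difference -2 = 2a, so a = -1.
Expanding, the n-coefficient is −2ah = 2h; matching it to the data gives h = -3, and then k = -7.
So P(n) = -1(n + 3)² − 7.
Hence h = -3.

-3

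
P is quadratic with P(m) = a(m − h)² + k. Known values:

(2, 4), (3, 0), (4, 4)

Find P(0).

First differences -4, 4; second difference 8 = 2a, so a = 4.
Expanding, the m-coefficient is −2ah = -8h; matching it to the data gives h = 3, and then k = 0.
So P(m) = 4(m − 3)² + 0.
P(0) = 4·(-3)² + 0 = 36.

36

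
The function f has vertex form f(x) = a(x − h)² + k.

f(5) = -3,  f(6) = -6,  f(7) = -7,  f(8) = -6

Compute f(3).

First differences -3, -1, 1; second difference 2 = 2a, so a = 1.
Expanding, the x-coefficient is −2ah = -2h; matching it to the data gives h = 7, and then k = -7.
So f(x) = 1(x − 7)² − 7.
f(3) = 1·(-4)² − 7 = 9.

9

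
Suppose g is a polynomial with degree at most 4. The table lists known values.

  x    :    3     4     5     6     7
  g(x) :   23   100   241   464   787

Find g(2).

-8

First differences: 77, 141, 223, 323. Second differences: 64, 82, 100. Third differences: 18, 18.
Level-3 differences are constant, so g has degree 3.
Fitting a degree-3 polynomial gives g(x) = 3x³ - 4x² - 6x - 4.
Then g(2) = -8.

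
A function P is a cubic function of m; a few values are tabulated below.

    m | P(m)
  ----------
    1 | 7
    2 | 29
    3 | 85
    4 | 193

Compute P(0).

Write P(m) = am³ + bm² + cm + d; the 4 given values yield a linear system in the 4 coefficients.
Solving, P(m) = 3m³ - m² + 4m + 1.
Then P(0) = 1.

1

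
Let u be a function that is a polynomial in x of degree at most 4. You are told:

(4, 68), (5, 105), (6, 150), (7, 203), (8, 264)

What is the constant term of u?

Write u(x) = ax^4 + bx³ + cx² + dx + e; the 5 given values yield a linear system in the 5 coefficients.
Solving, the top 2 coefficients vanish, and u(x) = 4x² + x.
The constant term is u(0) = 0.

0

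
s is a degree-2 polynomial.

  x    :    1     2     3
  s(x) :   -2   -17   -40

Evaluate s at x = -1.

4

Write s(x) = ax² + bx + c; the 3 given values yield a linear system in the 3 coefficients.
Solving, s(x) = -4x² - 3x + 5.
Then s(-1) = 4.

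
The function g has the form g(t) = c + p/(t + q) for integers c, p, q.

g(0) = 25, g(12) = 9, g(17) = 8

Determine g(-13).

-1

(g(t) − c)(t + q) = p for each data point; the three points give a linear system in c and q, then p follows.
Solving: c = 5, q = 3, p = 60, so g(t) = 5 + 60/(t + 3).
Then g(-13) = 5 + 60/(-10) = -1.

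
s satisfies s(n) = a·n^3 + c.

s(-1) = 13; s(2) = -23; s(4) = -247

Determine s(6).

-855

From s(-1) = 13 and s(2) = -23: -1a + c = 13 and 8a + c = -23.
Subtracting: 9a = -36, so a = -4; then c = 13 − (-4)·(-1) = 9.
So s(n) = -4n³ + 9, and s(6) = -855.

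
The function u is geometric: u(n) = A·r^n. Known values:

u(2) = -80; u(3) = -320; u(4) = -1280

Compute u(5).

Consecutive ratio: -320/(-80) = 4, and -1280/(-320) = 4, so r = 4.
Then A·4^2 = -80 gives A = -5, and u(n) = -5·4^n.
u(5) = -5·4^5 = -5120.

-5120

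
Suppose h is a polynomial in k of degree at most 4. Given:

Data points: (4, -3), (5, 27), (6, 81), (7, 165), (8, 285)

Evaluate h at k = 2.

-15

First differences: 30, 54, 84, 120. Second differences: 24, 30, 36. Third differences: 6, 6.
Level-3 differences are constant, so h has degree 3.
Fitting a degree-3 polynomial gives h(k) = k³ - 3k² - 4k - 3.
Then h(2) = -15.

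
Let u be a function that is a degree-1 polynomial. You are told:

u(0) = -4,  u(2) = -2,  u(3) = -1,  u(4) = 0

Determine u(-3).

-7

Write u(k) = ak + b; the 4 given values yield a linear system in the 2 coefficients.
Solving, u(k) = k - 4.
Then u(-3) = -7.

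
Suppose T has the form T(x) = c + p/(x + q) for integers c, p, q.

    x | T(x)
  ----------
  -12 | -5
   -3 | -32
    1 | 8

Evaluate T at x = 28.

(T(x) − c)(x + q) = p for each data point; the three points give a linear system in c and q, then p follows.
Solving: c = -2, q = 2, p = 30, so T(x) = -2 + 30/(x + 2).
Then T(28) = -2 + 30/30 = -1.

-1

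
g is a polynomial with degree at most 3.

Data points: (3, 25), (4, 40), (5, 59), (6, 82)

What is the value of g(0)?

4

First differences: 15, 19, 23. Second differences: 4, 4.
Level-2 differences are constant, so g has degree 2.
Fitting a degree-2 polynomial gives g(t) = 2t² + t + 4.
Then g(0) = 4.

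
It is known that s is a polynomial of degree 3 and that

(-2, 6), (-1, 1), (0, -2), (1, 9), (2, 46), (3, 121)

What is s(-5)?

First differences: -5, -3, 11, 37, 75. Second differences: 2, 14, 26, 38. Third differences: 12, 12, 12.
Level-3 differences are constant, so s has degree 3.
Fitting a degree-3 polynomial gives s(m) = 2m³ + 7m² + 2m - 2.
Then s(-5) = -87.

-87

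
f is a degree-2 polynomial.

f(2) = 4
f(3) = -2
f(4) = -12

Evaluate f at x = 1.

Write f(x) = ax² + bx + c; the 3 given values yield a linear system in the 3 coefficients.
Solving, f(x) = -2x² + 4x + 4.
Then f(1) = 6.

6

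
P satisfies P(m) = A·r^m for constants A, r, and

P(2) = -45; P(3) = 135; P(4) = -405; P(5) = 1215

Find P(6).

Consecutive ratio: 135/(-45) = -3, and -405/135 = -3, so r = -3.
Then A·(-3)^2 = -45 gives A = -5, and P(m) = -5·(-3)^m.
P(6) = -5·(-3)^6 = -3645.

-3645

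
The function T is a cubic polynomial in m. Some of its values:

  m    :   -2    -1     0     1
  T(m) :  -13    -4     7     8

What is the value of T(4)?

-169

Write T(m) = am³ + bm² + cm + d; the 4 given values yield a linear system in the 4 coefficients.
Solving, T(m) = -2m³ - 5m² + 8m + 7.
Then T(4) = -169.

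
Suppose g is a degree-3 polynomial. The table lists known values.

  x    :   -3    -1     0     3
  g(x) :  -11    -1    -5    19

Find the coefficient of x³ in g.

1

Write g(x) = ax³ + bx² + cx + d; the 4 given values yield a linear system in the 4 coefficients.
Solving, g(x) = x³ + x² - 4x - 5.
The coefficient of x³ is 1.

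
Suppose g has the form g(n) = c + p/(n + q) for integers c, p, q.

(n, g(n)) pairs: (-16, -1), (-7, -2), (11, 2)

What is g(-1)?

(g(n) − c)(n + q) = p for each data point; the three points give a linear system in c and q, then p follows.
Solving: c = 0, q = -2, p = 18, so g(n) = 18/(n − 2).
Then g(-1) = 0 + 18/(-3) = -6.

-6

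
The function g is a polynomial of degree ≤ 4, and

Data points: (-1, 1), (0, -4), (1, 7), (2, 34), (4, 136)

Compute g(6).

302

Write g(k) = ak^4 + bk³ + ck² + dk + e; the 5 given values yield a linear system in the 5 coefficients.
Solving, the top 2 coefficients vanish, and g(k) = 8k² + 3k - 4.
Then g(6) = 302.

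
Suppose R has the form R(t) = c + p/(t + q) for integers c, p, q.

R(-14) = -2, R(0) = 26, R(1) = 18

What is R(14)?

5

(R(t) − c)(t + q) = p for each data point; the three points give a linear system in c and q, then p follows.
Solving: c = 2, q = 2, p = 48, so R(t) = 2 + 48/(t + 2).
Then R(14) = 2 + 48/16 = 5.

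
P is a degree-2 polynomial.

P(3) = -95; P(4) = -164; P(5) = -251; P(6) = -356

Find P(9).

Write P(x) = ax² + bx + c; the 4 given values yield a linear system in the 3 coefficients.
Solving, P(x) = -9x² - 6x + 4.
Then P(9) = -779.

-779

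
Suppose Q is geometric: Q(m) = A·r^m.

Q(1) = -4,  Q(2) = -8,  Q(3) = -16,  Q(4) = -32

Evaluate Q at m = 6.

Consecutive ratio: -8/(-4) = 2, and -16/(-8) = 2, so r = 2.
Then A·2^1 = -4 gives A = -2, and Q(m) = -2·2^m.
Q(6) = -2·2^6 = -128.

-128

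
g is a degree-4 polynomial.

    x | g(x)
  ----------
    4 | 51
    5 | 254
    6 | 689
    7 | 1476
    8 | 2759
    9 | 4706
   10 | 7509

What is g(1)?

-6

First differences: 203, 435, 787, 1283, 1947, 2803. Second differences: 232, 352, 496, 664, 856. Third differences: 120, 144, 168, 192. Fourth differences: 24, 24, 24.
Level-4 differences are constant, so g has degree 4.
Fitting a degree-4 polynomial gives g(x) = x^4 - 2x³ - 5x² + x - 1.
Then g(1) = -6.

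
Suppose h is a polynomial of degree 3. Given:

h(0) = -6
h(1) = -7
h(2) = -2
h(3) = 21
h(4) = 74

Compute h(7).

Write h(m) = am³ + bm² + cm + d; the 5 given values yield a linear system in the 4 coefficients.
Solving, h(m) = 2m³ - 3m² - 6.
Then h(7) = 533.

533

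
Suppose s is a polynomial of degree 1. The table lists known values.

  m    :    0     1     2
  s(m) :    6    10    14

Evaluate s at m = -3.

-6

First differences: 4, 4.
Level-1 differences are constant, so s has degree 1.
Fitting a degree-1 polynomial gives s(m) = 4m + 6.
Then s(-3) = -6.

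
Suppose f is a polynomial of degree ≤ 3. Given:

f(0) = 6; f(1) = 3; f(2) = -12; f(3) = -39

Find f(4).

-78

First differences: -3, -15, -27. Second differences: -12, -12.
Level-2 differences are constant, so f has degree 2.
Fitting a degree-2 polynomial gives f(x) = -6x² + 3x + 6.
Then f(4) = -78.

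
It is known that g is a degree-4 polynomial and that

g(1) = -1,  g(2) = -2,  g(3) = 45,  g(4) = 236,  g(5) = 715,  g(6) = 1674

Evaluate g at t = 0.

First differences: -1, 47, 191, 479, 959. Second differences: 48, 144, 288, 480. Third differences: 96, 144, 192. Fourth differences: 48, 48.
Level-4 differences are constant, so g has degree 4.
Fitting a degree-4 polynomial gives g(t) = 2t^4 - 4t³ - 2t² + 3t.
Then g(0) = 0.

0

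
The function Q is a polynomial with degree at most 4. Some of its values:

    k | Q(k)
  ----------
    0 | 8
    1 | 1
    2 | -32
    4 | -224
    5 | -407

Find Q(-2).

Write Q(k) = ak^4 + bk³ + ck² + dk + e; the 5 given values yield a linear system in the 5 coefficients.
Solving, the leading coefficient vanishes, and Q(k) = -2k³ - 7k² + 2k + 8.
Then Q(-2) = -8.

-8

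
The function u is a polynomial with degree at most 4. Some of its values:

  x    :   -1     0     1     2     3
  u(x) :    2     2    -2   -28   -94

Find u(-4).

Write u(x) = ax^4 + bx³ + cx² + dx + e; the 5 given values yield a linear system in the 5 coefficients.
Solving, the leading coefficient vanishes, and u(x) = -3x³ - 2x² + x + 2.
Then u(-4) = 158.

158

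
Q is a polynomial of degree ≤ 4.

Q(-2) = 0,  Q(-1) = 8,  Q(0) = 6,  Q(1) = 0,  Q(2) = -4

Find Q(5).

56

First differences: 8, -2, -6, -4. Second differences: -10, -4, 2. Third differences: 6, 6.
Level-3 differences are constant, so Q has degree 3.
Fitting a degree-3 polynomial gives Q(m) = m³ - 2m² - 5m + 6.
Then Q(5) = 56.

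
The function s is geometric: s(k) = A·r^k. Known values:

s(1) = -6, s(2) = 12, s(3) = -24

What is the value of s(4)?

48

Consecutive ratio: 12/(-6) = -2, and -24/12 = -2, so r = -2.
Then A·(-2)^1 = -6 gives A = 3, and s(k) = 3·(-2)^k.
s(4) = 3·(-2)^4 = 48.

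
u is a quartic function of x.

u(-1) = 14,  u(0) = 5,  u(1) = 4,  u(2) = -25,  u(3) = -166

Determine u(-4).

Write u(x) = ax^4 + bx³ + cx² + dx + e; the 5 given values yield a linear system in the 5 coefficients.
Solving, u(x) = -2x^4 - 2x³ + 6x² - 3x + 5.
Then u(-4) = -271.

-271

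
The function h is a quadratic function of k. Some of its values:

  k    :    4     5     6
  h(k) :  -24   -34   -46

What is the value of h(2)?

-10

Write h(k) = ak² + bk + c; the 3 given values yield a linear system in the 3 coefficients.
Solving, h(k) = -k² - k - 4.
Then h(2) = -10.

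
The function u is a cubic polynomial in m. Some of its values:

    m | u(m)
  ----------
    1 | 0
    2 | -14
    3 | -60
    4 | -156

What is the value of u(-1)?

Write u(m) = am³ + bm² + cm + d; the 4 given values yield a linear system in the 4 coefficients.
Solving, u(m) = -3m³ + 2m² + m.
Then u(-1) = 4.

4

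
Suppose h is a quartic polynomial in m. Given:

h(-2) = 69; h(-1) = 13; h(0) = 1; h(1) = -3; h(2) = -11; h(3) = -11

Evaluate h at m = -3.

229

Write h(m) = am^4 + bm³ + cm² + dm + e; the 6 given values yield a linear system in the 5 coefficients.
Solving, h(m) = m^4 - 4m³ + 3m² - 4m + 1.
Then h(-3) = 229.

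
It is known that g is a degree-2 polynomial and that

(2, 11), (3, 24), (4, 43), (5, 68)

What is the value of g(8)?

Write g(n) = an² + bn + c; the 4 given values yield a linear system in the 3 coefficients.
Solving, g(n) = 3n² - 2n + 3.
Then g(8) = 179.

179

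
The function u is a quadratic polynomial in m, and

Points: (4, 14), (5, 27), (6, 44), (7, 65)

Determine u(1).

First differences: 13, 17, 21. Second differences: 4, 4.
Level-2 differences are constant, so u has degree 2.
Fitting a degree-2 polynomial gives u(m) = 2m² - 5m + 2.
Then u(1) = -1.

-1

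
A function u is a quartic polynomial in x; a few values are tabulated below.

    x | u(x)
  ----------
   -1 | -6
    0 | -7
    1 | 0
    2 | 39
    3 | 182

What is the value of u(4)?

Write u(x) = ax^4 + bx³ + cx² + dx + e; the 5 given values yield a linear system in the 5 coefficients.
Solving, u(x) = 2x^4 + 2x² + 3x - 7.
Then u(4) = 549.

549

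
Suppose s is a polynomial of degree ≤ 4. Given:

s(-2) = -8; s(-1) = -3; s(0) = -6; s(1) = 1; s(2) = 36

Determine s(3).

Write s(k) = ak^4 + bk³ + ck² + dk + e; the 5 given values yield a linear system in the 5 coefficients.
Solving, the leading coefficient vanishes, and s(k) = 3k³ + 5k² - k - 6.
Then s(3) = 117.

117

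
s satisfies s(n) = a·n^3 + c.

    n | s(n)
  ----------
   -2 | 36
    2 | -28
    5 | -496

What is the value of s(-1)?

8

From s(-2) = 36 and s(2) = -28: -8a + c = 36 and 8a + c = -28.
Subtracting: 16a = -64, so a = -4; then c = 36 − (-4)·(-8) = 4.
So s(n) = -4n³ + 4, and s(-1) = 8.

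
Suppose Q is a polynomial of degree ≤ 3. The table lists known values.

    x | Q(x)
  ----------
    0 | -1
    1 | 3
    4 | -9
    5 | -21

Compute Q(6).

Write Q(x) = ax³ + bx² + cx + d; the 4 given values yield a linear system in the 4 coefficients.
Solving, the leading coefficient vanishes, and Q(x) = -2x² + 6x - 1.
Then Q(6) = -37.

-37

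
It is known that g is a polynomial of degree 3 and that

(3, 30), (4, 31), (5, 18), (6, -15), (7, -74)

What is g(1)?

10

First differences: 1, -13, -33, -59. Second differences: -14, -20, -26. Third differences: -6, -6.
Level-3 differences are constant, so g has degree 3.
Fitting a degree-3 polynomial gives g(t) = -t³ + 5t² + 3t + 3.
Then g(1) = 10.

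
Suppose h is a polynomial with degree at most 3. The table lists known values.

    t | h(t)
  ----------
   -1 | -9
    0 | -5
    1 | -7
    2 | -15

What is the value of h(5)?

-75

First differences: 4, -2, -8. Second differences: -6, -6.
Level-2 differences are constant, so h has degree 2.
Fitting a degree-2 polynomial gives h(t) = -3t² + t - 5.
Then h(5) = -75.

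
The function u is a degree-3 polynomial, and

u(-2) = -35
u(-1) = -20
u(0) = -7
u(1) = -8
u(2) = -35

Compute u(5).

First differences: 15, 13, -1, -27. Second differences: -2, -14, -26. Third differences: -12, -12.
Level-3 differences are constant, so u has degree 3.
Fitting a degree-3 polynomial gives u(k) = -2k³ - 7k² + 8k - 7.
Then u(5) = -392.

-392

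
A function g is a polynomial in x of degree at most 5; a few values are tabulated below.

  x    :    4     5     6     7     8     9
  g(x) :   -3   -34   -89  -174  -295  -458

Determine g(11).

First differences: -31, -55, -85, -121, -163. Second differences: -24, -30, -36, -42. Third differences: -6, -6, -6.
Level-3 differences are constant, so g has degree 3.
Fitting a degree-3 polynomial gives g(x) = -x³ + 3x² + 3x + 1.
Then g(11) = -934.

-934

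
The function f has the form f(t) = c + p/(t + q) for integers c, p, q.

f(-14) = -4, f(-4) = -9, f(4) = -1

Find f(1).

(f(t) − c)(t + q) = p for each data point; the three points give a linear system in c and q, then p follows.
Solving: c = -3, q = 2, p = 12, so f(t) = -3 + 12/(t + 2).
Then f(1) = -3 + 12/3 = 1.

1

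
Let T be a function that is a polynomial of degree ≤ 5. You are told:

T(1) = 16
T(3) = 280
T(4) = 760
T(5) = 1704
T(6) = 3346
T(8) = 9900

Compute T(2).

78

Write T(t) = at^5 + bt^4 + ct³ + dt² + et + p; the 6 given values yield a linear system in the 6 coefficients.
Solving, the leading coefficient vanishes, and T(t) = 2t^4 + 3t³ + 2t² + 5t + 4.
Then T(2) = 78.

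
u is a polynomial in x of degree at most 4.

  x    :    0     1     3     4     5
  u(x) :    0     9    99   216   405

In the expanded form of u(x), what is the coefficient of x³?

3

Write u(x) = ax^4 + bx³ + cx² + dx + e; the 5 given values yield a linear system in the 5 coefficients.
Solving, the leading coefficient vanishes, and u(x) = 3x³ + 6x.
The coefficient of x³ is 3.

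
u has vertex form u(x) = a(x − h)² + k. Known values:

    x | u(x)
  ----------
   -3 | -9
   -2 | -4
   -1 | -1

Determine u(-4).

First differences 5, 3; second difference -2 = 2a, so a = -1.
Expanding, the x-coefficient is −2ah = 2h; matching it to the data gives h = 0, and then k = 0.
So u(x) = -1(x + 0)² + 0.
u(-4) = -1·(-4)² + 0 = -16.

-16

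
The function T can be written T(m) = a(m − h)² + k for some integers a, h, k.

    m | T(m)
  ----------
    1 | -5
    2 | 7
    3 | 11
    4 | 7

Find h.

3

First differences 12, 4, -4; second difference -8 = 2a, so a = -4.
Expanding, the m-coefficient is −2ah = 8h; matching it to the data gives h = 3, and then k = 11.
So T(m) = -4(m − 3)² + 11.
Hence h = 3.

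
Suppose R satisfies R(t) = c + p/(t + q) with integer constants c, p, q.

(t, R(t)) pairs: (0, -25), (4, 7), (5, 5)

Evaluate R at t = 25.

(R(t) − c)(t + q) = p for each data point; the three points give a linear system in c and q, then p follows.
Solving: c = -1, q = -1, p = 24, so R(t) = -1 + 24/(t − 1).
Then R(25) = -1 + 24/24 = 0.

0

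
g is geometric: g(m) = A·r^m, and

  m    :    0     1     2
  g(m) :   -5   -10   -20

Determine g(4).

-80

Consecutive ratio: -10/(-5) = 2, and -20/(-10) = 2, so r = 2.
Then A·2^0 = -5 gives A = -5, and g(m) = -5·2^m.
g(4) = -5·2^4 = -80.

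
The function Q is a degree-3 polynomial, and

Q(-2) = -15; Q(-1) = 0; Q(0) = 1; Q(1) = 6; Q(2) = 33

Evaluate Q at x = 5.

426

First differences: 15, 1, 5, 27. Second differences: -14, 4, 22. Third differences: 18, 18.
Level-3 differences are constant, so Q has degree 3.
Fitting a degree-3 polynomial gives Q(x) = 3x³ + 2x² + 1.
Then Q(5) = 426.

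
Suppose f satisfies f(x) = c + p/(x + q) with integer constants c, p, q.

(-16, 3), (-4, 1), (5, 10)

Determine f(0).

-5

(f(x) − c)(x + q) = p for each data point; the three points give a linear system in c and q, then p follows.
Solving: c = 4, q = -2, p = 18, so f(x) = 4 + 18/(x − 2).
Then f(0) = 4 + 18/(-2) = -5.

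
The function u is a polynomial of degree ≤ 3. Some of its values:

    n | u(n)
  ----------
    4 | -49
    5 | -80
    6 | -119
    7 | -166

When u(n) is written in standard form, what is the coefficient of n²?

-4

First differences: -31, -39, -47. Second differences: -8, -8.
Level-2 differences are constant, so u has degree 2.
Fitting a degree-2 polynomial gives u(n) = -4n² + 5n - 5.
The coefficient of n² is -4.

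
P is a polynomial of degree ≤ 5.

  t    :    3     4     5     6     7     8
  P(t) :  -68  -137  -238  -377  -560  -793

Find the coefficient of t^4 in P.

0

First differences: -69, -101, -139, -183, -233. Second differences: -32, -38, -44, -50. Third differences: -6, -6, -6.
Level-3 differences are constant, so P has degree 3.
Fitting a degree-3 polynomial gives P(t) = -t³ - 4t² - 4t + 7.
The coefficient of t^4 is 0.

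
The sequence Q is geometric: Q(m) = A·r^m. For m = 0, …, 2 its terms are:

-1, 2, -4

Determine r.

-2

Consecutive ratio: 2/(-1) = -2, and -4/2 = -2, so r = -2.
Then A·(-2)^0 = -1 gives A = -1, and Q(m) = -1·(-2)^m.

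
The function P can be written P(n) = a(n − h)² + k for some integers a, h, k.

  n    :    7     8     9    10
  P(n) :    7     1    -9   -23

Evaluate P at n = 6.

9

First differences -6, -10, -14; second difference -4 = 2a, so a = -2.
Expanding, the n-coefficient is −2ah = 4h; matching it to the data gives h = 6, and then k = 9.
So P(n) = -2(n − 6)² + 9.
P(6) = -2·0² + 9 = 9.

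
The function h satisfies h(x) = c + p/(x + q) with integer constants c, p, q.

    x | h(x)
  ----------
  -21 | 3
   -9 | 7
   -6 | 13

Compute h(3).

-5

(h(x) − c)(x + q) = p for each data point; the three points give a linear system in c and q, then p follows.
Solving: c = 1, q = 3, p = -36, so h(x) = 1 − 36/(x + 3).
Then h(3) = 1 − 36/6 = -5.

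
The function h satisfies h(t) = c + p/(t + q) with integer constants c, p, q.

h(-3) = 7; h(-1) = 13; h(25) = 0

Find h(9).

-2

(h(t) − c)(t + q) = p for each data point; the three points give a linear system in c and q, then p follows.
Solving: c = 1, q = -1, p = -24, so h(t) = 1 − 24/(t − 1).
Then h(9) = 1 − 24/8 = -2.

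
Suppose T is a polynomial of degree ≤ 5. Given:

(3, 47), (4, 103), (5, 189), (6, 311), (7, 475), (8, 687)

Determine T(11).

First differences: 56, 86, 122, 164, 212. Second differences: 30, 36, 42, 48. Third differences: 6, 6, 6.
Level-3 differences are constant, so T has degree 3.
Fitting a degree-3 polynomial gives T(x) = x³ + 3x² - 2x - 1.
Then T(11) = 1671.

1671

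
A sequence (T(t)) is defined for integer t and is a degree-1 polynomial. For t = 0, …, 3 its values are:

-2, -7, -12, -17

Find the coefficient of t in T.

First differences: -5, -5, -5.
Level-1 differences are constant, so T has degree 1.
Fitting a degree-1 polynomial gives T(t) = -5t - 2.
The coefficient of t is -5.

-5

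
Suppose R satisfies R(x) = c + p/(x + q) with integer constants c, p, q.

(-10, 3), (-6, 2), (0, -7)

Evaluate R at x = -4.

(R(x) − c)(x + q) = p for each data point; the three points give a linear system in c and q, then p follows.
Solving: c = 5, q = -2, p = 24, so R(x) = 5 + 24/(x − 2).
Then R(-4) = 5 + 24/(-6) = 1.

1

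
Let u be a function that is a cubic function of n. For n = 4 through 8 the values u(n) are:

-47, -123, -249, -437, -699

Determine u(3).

-9

First differences: -76, -126, -188, -262. Second differences: -50, -62, -74. Third differences: -12, -12.
Level-3 differences are constant, so u has degree 3.
Fitting a degree-3 polynomial gives u(n) = -2n³ + 5n² + n - 3.
Then u(3) = -9.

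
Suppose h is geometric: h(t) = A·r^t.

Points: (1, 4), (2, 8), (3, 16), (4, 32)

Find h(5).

Consecutive ratio: 8/4 = 2, and 16/8 = 2, so r = 2.
Then A·2^1 = 4 gives A = 2, and h(t) = 2·2^t.
h(5) = 2·2^5 = 64.

64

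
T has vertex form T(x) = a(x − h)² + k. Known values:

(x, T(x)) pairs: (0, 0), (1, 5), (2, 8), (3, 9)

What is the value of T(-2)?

-16

First differences 5, 3, 1; second difference -2 = 2a, so a = -1.
Expanding, the x-coefficient is −2ah = 2h; matching it to the data gives h = 3, and then k = 9.
So T(x) = -1(x − 3)² + 9.
T(-2) = -1·(-5)² + 9 = -16.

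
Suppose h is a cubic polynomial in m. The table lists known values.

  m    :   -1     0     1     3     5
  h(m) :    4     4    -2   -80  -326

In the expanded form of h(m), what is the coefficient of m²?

-3

Write h(m) = am³ + bm² + cm + d; the 5 given values yield a linear system in the 4 coefficients.
Solving, h(m) = -2m³ - 3m² - m + 4.
The coefficient of m² is -3.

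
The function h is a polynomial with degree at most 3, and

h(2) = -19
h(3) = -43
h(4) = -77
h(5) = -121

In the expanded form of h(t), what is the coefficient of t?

First differences: -24, -34, -44. Second differences: -10, -10.
Level-2 differences are constant, so h has degree 2.
Fitting a degree-2 polynomial gives h(t) = -5t² + t - 1.
The coefficient of t is 1.

1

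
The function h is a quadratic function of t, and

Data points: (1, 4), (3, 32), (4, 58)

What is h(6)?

134

Write h(t) = at² + bt + c; the 3 given values yield a linear system in the 3 coefficients.
Solving, h(t) = 4t² - 2t + 2.
Then h(6) = 134.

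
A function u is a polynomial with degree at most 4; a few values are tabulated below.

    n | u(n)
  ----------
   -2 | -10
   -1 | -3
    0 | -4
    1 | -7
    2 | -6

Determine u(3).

Write u(n) = an^4 + bn³ + cn² + dn + e; the 5 given values yield a linear system in the 5 coefficients.
Solving, the leading coefficient vanishes, and u(n) = n³ - n² - 3n - 4.
Then u(3) = 5.

5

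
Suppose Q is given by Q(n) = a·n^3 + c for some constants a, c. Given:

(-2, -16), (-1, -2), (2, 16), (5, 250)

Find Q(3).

54

From Q(-2) = -16 and Q(-1) = -2: -8a + c = -16 and -1a + c = -2.
Subtracting: 7a = 14, so a = 2; then c = -16 − 2·(-8) = 0.
So Q(n) = 2n³ + 0, and Q(3) = 54.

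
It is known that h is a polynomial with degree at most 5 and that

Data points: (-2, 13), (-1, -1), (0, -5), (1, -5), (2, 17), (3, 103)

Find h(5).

First differences: -14, -4, 0, 22, 86. Second differences: 10, 4, 22, 64. Third differences: -6, 18, 42. Fourth differences: 24, 24.
Level-4 differences are constant, so h has degree 4.
Fitting a degree-4 polynomial gives h(m) = m^4 + m³ + m² - 3m - 5.
Then h(5) = 755.

755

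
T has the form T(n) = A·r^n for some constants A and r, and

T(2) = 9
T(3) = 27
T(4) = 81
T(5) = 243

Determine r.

3

Consecutive ratio: 27/9 = 3, and 81/27 = 3, so r = 3.
Then A·3^2 = 9 gives A = 1, and T(n) = 1·3^n.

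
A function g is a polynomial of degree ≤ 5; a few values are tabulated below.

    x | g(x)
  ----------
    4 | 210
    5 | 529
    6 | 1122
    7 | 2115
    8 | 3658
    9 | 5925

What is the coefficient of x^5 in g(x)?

0

First differences: 319, 593, 993, 1543, 2267. Second differences: 274, 400, 550, 724. Third differences: 126, 150, 174. Fourth differences: 24, 24.
Level-4 differences are constant, so g has degree 4.
Fitting a degree-4 polynomial gives g(x) = x^4 - x³ + x² + 2x - 6.
The coefficient of x^5 is 0.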